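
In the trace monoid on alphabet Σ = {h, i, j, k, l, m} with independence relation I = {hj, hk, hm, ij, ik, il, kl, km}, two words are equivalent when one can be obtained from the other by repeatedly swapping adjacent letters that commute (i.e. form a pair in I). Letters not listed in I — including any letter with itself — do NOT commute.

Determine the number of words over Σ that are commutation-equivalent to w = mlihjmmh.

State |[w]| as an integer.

26

drop 0:m onto floor
drop 1:l onto {0:m}
drop 2:i onto {0:m}
drop 3:h onto {1:l, 2:i}
drop 4:j onto {1:l}
drop 5:m onto {2:i, 4:j}
drop 6:m onto {5:m}
drop 7:h onto {3:h}
ground layer = {0:m}
drop-orders for the pieces not yet dropped (sum over which currently-grounded one goes next):
  1 to go: {6} 1  {7} 1
  2 to go: {3,7} 1  {5,6} 1  {6,7} 2
  3 to go: {3,6,7} 3  {4,5,6} 1  {5,6,7} 3
  4 to go: {3,5,6,7} 6  {4,5,6,7} 4
  5 to go: {2,3,5,6,7} 6  {3,4,5,6,7} 10
  6 to go: {1,3,4,5,6,7} 10  {2,3,4,5,6,7} 16
  if 0:m drops first: 26 orders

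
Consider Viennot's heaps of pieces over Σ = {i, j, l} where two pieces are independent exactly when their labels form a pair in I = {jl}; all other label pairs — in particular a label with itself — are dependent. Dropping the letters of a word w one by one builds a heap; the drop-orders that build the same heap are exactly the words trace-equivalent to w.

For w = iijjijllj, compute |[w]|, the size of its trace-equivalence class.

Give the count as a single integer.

piece 0:i — minimal
piece 1:i rests on {0:i}
piece 2:j rests on {1:i}
piece 3:j rests on {2:j}
piece 4:i rests on {3:j}
piece 5:j rests on {4:i}
piece 6:l rests on {4:i}
piece 7:l rests on {6:l}
piece 8:j rests on {5:j}
minimal pieces: {0:i}
ways to finish when only these pieces remain (= sum over removing one remaining piece with nothing left below it):
  1 left: {7}→1  {8}→1
  2 left: {5,8}→1  {6,7}→1  {7,8}→2
  3 left: {5,7,8}→3  {6,7,8}→3
  4 left: {5,6,7,8}→6
  5 left: {4,5,6,7,8}→6
  6 left: {3,4,5,6,7,8}→6
  7 left: {2,3,4,5,6,7,8}→6
  placing 0:i first → 6 extensions

6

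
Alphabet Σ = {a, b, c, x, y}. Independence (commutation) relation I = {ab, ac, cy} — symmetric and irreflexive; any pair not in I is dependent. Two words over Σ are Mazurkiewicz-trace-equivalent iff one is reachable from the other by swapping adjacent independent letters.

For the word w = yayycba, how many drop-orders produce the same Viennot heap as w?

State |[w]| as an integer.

0(y) covers ∅
1(a) covers 0:y
2(y) covers 1:a
3(y) covers 2:y
4(c) covers ∅
5(b) covers 3:y, 4:c
6(a) covers 3:y
floor of heap: 0:y, 4:c
completions by unplaced set U, small U first (add the entries for U minus each lowest piece of U):
  |U|=1: {5}:1  {6}:1
  |U|=2: {4,5}:1  {5,6}:2
  |U|=3: {3,5,6}:2  {4,5,6}:3
  |U|=4: {2,3,5,6}:2  {3,4,5,6}:5
  |U|=5: {1,2,3,5,6}:2  {2,3,4,5,6}:7
  start at 0(y): 9
  start at 4(c): 2
sum over floor = 11

11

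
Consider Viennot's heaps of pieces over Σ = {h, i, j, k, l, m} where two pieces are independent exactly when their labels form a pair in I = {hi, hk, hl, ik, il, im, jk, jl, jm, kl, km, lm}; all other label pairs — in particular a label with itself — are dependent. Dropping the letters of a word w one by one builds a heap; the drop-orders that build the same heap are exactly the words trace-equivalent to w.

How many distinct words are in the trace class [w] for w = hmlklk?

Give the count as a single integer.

#0=h has no predecessor
#1=m depends on [0:h]
#2=l has no predecessor
#3=k has no predecessor
#4=l depends on [2:l]
#5=k depends on [3:k]
sources: [0:h, 2:l, 3:k]
N(rest) = Σ N(rest − s) over sources s of rest; N(one piece) = 1:
  size 1 → [1]=1  [4]=1  [5]=1
  size 2 → [0,1]=1  [1,4]=2  [1,5]=2  [2,4]=1  [3,5]=1  [4,5]=2
  size 3 → [0,1,4]=3  [0,1,5]=3  [1,2,4]=3  [1,3,5]=3  [1,4,5]=6  [2,4,5]=3  [3,4,5]=3
  size 4 → [0,1,2,4]=6  [0,1,3,5]=6  [0,1,4,5]=12  [1,2,4,5]=12  [1,3,4,5]=12  [2,3,4,5]=6
  first=0(h) contributes 30
  first=2(l) contributes 30
  first=3(k) contributes 30
|[w]| = 90

90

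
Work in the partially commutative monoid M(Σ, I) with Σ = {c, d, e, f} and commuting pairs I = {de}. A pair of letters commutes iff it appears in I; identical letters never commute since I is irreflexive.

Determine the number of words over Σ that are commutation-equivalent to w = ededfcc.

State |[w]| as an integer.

6

drop 0:e onto floor
drop 1:d onto floor
drop 2:e onto {0:e}
drop 3:d onto {1:d}
drop 4:f onto {2:e, 3:d}
drop 5:c onto {4:f}
drop 6:c onto {5:c}
ground layer = {0:e, 1:d}
drop-orders for the pieces not yet dropped (sum over which currently-grounded one goes next):
  1 to go: {6} 1
  2 to go: {5,6} 1
  3 to go: {4,5,6} 1
  4 to go: {2,4,5,6} 1  {3,4,5,6} 1
  5 to go: {0,2,4,5,6} 1  {1,3,4,5,6} 1  {2,3,4,5,6} 2
  if 0:e drops first: 3 orders
  if 1:d drops first: 3 orders
heap linearizations: 6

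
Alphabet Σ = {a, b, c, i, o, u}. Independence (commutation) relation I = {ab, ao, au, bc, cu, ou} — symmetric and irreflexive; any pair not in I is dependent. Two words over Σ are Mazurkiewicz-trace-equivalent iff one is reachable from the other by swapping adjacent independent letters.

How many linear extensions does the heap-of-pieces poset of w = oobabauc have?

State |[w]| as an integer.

52

piece 0:o — minimal
piece 1:o rests on {0:o}
piece 2:b rests on {1:o}
piece 3:a — minimal
piece 4:b rests on {2:b}
piece 5:a rests on {3:a}
piece 6:u rests on {4:b}
piece 7:c rests on {1:o, 5:a}
minimal pieces: {0:o, 3:a}
ways to finish when only these pieces remain (= sum over removing one remaining piece with nothing left below it):
  1 left: {6}→1  {7}→1
  2 left: {4,6}→1  {5,7}→1  {6,7}→2
  3 left: {2,4,6}→1  {3,5,7}→1  {4,6,7}→3  {5,6,7}→3
  4 left: {2,4,6,7}→4  {3,5,6,7}→4  {4,5,6,7}→6
  5 left: {1,2,4,6,7}→4  {2,4,5,6,7}→10  {3,4,5,6,7}→10
  6 left: {0,1,2,4,6,7}→4  {1,2,4,5,6,7}→14  {2,3,4,5,6,7}→20
  placing 0:o first → 34 extensions
  placing 3:a first → 18 extensions
total linear extensions = 52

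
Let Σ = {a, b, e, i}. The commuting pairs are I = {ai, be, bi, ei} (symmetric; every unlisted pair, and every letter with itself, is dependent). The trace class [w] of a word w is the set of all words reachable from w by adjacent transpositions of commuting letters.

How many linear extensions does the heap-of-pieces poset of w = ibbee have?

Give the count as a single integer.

30

drop 0:i onto floor
drop 1:b onto floor
drop 2:b onto {1:b}
drop 3:e onto floor
drop 4:e onto {3:e}
ground layer = {0:i, 1:b, 3:e}
drop-orders for the pieces not yet dropped (sum over which currently-grounded one goes next):
  1 to go: {0} 1  {2} 1  {4} 1
  2 to go: {0,2} 2  {0,4} 2  {1,2} 1  {2,4} 2  {3,4} 1
  3 to go: {0,1,2} 3  {0,2,4} 6  {0,3,4} 3  {1,2,4} 3  {2,3,4} 3
  if 0:i drops first: 6 orders
  if 1:b drops first: 12 orders
  if 3:e drops first: 12 orders
heap linearizations: 30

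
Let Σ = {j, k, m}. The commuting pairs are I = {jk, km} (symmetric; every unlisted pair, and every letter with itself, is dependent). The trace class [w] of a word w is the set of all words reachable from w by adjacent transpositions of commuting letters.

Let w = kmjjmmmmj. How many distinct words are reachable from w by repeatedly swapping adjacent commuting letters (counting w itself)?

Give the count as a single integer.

9

piece 0:k — minimal
piece 1:m — minimal
piece 2:j rests on {1:m}
piece 3:j rests on {2:j}
piece 4:m rests on {3:j}
piece 5:m rests on {4:m}
piece 6:m rests on {5:m}
piece 7:m rests on {6:m}
piece 8:j rests on {7:m}
minimal pieces: {0:k, 1:m}
ways to finish when only these pieces remain (= sum over removing one remaining piece with nothing left below it):
  1 left: {0}→1  {8}→1
  2 left: {0,8}→2  {7,8}→1
  3 left: {0,7,8}→3  {6,7,8}→1
  4 left: {0,6,7,8}→4  {5,6,7,8}→1
  5 left: {0,5,6,7,8}→5  {4,5,6,7,8}→1
  6 left: {0,4,5,6,7,8}→6  {3,4,5,6,7,8}→1
  7 left: {0,3,4,5,6,7,8}→7  {2,3,4,5,6,7,8}→1
  placing 0:k first → 1 extensions
  placing 1:m first → 8 extensions
total linear extensions = 9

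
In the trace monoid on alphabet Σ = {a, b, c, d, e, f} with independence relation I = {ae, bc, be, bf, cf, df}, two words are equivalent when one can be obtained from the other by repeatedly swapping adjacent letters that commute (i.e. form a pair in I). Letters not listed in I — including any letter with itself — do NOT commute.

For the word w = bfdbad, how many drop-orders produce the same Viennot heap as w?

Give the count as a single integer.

4

piece 0:b — minimal
piece 1:f — minimal
piece 2:d rests on {0:b}
piece 3:b rests on {2:d}
piece 4:a rests on {1:f, 3:b}
piece 5:d rests on {4:a}
minimal pieces: {0:b, 1:f}
ways to finish when only these pieces remain (= sum over removing one remaining piece with nothing left below it):
  1 left: {5}→1
  2 left: {4,5}→1
  3 left: {1,4,5}→1  {3,4,5}→1
  4 left: {1,3,4,5}→2  {2,3,4,5}→1
  placing 0:b first → 3 extensions
  placing 1:f first → 1 extensions
total linear extensions = 4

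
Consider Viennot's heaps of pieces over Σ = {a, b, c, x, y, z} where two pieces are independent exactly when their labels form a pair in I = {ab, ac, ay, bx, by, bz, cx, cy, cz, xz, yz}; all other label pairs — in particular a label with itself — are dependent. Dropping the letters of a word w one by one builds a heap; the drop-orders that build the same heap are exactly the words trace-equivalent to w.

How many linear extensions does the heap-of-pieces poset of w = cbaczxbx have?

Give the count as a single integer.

210

drop 0:c onto floor
drop 1:b onto {0:c}
drop 2:a onto floor
drop 3:c onto {1:b}
drop 4:z onto {2:a}
drop 5:x onto {2:a}
drop 6:b onto {3:c}
drop 7:x onto {5:x}
ground layer = {0:c, 2:a}
drop-orders for the pieces not yet dropped (sum over which currently-grounded one goes next):
  1 to go: {4} 1  {6} 1  {7} 1
  2 to go: {3,6} 1  {4,6} 2  {4,7} 2  {5,7} 1  {6,7} 2
  3 to go: {1,3,6} 1  {3,4,6} 3  {3,6,7} 3  {4,5,7} 3  {4,6,7} 6  {5,6,7} 3
  4 to go: {0,1,3,6} 1  {1,3,4,6} 4  {1,3,6,7} 4  {2,4,5,7} 3  {3,4,6,7} 12  {3,5,6,7} 6  {4,5,6,7} 12
  5 to go: {0,1,3,4,6} 5  {0,1,3,6,7} 5  {1,3,4,6,7} 20  {1,3,5,6,7} 10  {2,4,5,6,7} 15  {3,4,5,6,7} 30
  6 to go: {0,1,3,4,6,7} 30  {0,1,3,5,6,7} 15  {1,3,4,5,6,7} 60  {2,3,4,5,6,7} 45
  if 0:c drops first: 105 orders
  if 2:a drops first: 105 orders
heap linearizations: 210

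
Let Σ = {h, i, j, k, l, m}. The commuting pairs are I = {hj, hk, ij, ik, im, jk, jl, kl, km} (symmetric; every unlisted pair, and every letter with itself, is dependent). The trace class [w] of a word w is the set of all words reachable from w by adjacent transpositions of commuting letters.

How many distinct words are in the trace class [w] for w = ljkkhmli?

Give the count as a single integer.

84

drop 0:l onto floor
drop 1:j onto floor
drop 2:k onto floor
drop 3:k onto {2:k}
drop 4:h onto {0:l}
drop 5:m onto {1:j, 4:h}
drop 6:l onto {5:m}
drop 7:i onto {6:l}
ground layer = {0:l, 1:j, 2:k}
drop-orders for the pieces not yet dropped (sum over which currently-grounded one goes next):
  1 to go: {3} 1  {7} 1
  2 to go: {2,3} 1  {3,7} 2  {6,7} 1
  3 to go: {2,3,7} 3  {3,6,7} 3  {5,6,7} 1
  4 to go: {1,5,6,7} 1  {2,3,6,7} 6  {3,5,6,7} 4  {4,5,6,7} 1
  5 to go: {0,4,5,6,7} 1  {1,3,5,6,7} 5  {1,4,5,6,7} 2  {2,3,5,6,7} 10  {3,4,5,6,7} 5
  6 to go: {0,1,4,5,6,7} 3  {0,3,4,5,6,7} 6  {1,2,3,5,6,7} 15  {1,3,4,5,6,7} 12  {2,3,4,5,6,7} 15
  if 0:l drops first: 42 orders
  if 1:j drops first: 21 orders
  if 2:k drops first: 21 orders
heap linearizations: 84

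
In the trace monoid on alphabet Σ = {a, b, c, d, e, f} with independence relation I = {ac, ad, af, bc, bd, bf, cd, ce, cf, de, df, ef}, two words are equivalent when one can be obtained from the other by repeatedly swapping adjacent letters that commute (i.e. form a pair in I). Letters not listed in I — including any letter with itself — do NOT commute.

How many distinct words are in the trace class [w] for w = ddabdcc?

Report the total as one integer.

210

#0=d has no predecessor
#1=d depends on [0:d]
#2=a has no predecessor
#3=b depends on [2:a]
#4=d depends on [1:d]
#5=c has no predecessor
#6=c depends on [5:c]
sources: [0:d, 2:a, 5:c]
N(rest) = Σ N(rest − s) over sources s of rest; N(one piece) = 1:
  size 1 → [3]=1  [4]=1  [6]=1
  size 2 → [1,4]=1  [2,3]=1  [3,4]=2  [3,6]=2  [4,6]=2  [5,6]=1
  size 3 → [0,1,4]=1  [1,3,4]=3  [1,4,6]=3  [2,3,4]=3  [2,3,6]=3  [3,4,6]=6  [3,5,6]=3  [4,5,6]=3
  size 4 → [0,1,3,4]=4  [0,1,4,6]=4  [1,2,3,4]=6  [1,3,4,6]=12  [1,4,5,6]=6  [2,3,4,6]=12  [2,3,5,6]=6  [3,4,5,6]=12
  size 5 → [0,1,2,3,4]=10  [0,1,3,4,6]=20  [0,1,4,5,6]=10  [1,2,3,4,6]=30  [1,3,4,5,6]=30  [2,3,4,5,6]=30
  first=0(d) contributes 90
  first=2(a) contributes 60
  first=5(c) contributes 60
|[w]| = 210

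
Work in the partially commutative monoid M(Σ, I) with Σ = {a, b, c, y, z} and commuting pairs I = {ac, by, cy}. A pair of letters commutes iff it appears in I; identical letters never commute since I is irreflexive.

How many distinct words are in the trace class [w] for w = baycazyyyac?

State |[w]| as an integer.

20

#0=b has no predecessor
#1=a depends on [0:b]
#2=y depends on [1:a]
#3=c depends on [0:b]
#4=a depends on [2:y]
#5=z depends on [3:c, 4:a]
#6=y depends on [5:z]
#7=y depends on [6:y]
#8=y depends on [7:y]
#9=a depends on [8:y]
#10=c depends on [5:z]
sources: [0:b]
N(rest) = Σ N(rest − s) over sources s of rest; N(one piece) = 1:
  size 1 → [9]=1  [10]=1
  size 2 → [8,9]=1  [9,10]=2
  size 3 → [7,8,9]=1  [8,9,10]=3
  size 4 → [6,7,8,9]=1  [7,8,9,10]=4
  size 5 → [6,7,8,9,10]=5
  size 6 → [5,6,7,8,9,10]=5
  size 7 → [3,5,6,7,8,9,10]=5  [4,5,6,7,8,9,10]=5
  size 8 → [2,4,5,6,7,8,9,10]=5  [3,4,5,6,7,8,9,10]=10
  size 9 → [1,2,4,5,6,7,8,9,10]=5  [2,3,4,5,6,7,8,9,10]=15
  first=0(b) contributes 20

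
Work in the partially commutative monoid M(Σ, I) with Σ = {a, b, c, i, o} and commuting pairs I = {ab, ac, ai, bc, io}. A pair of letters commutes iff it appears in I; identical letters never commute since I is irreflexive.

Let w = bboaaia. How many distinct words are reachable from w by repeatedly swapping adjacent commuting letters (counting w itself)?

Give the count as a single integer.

5

piece 0:b — minimal
piece 1:b rests on {0:b}
piece 2:o rests on {1:b}
piece 3:a rests on {2:o}
piece 4:a rests on {3:a}
piece 5:i rests on {1:b}
piece 6:a rests on {4:a}
minimal pieces: {0:b}
ways to finish when only these pieces remain (= sum over removing one remaining piece with nothing left below it):
  1 left: {5}→1  {6}→1
  2 left: {4,6}→1  {5,6}→2
  3 left: {3,4,6}→1  {4,5,6}→3
  4 left: {2,3,4,6}→1  {3,4,5,6}→4
  5 left: {2,3,4,5,6}→5
  placing 0:b first → 5 extensions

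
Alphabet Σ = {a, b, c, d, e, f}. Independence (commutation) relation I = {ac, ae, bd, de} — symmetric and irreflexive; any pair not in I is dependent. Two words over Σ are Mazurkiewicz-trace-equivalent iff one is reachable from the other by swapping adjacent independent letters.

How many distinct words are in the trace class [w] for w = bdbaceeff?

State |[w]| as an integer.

12

drop 0:b onto floor
drop 1:d onto floor
drop 2:b onto {0:b}
drop 3:a onto {1:d, 2:b}
drop 4:c onto {1:d, 2:b}
drop 5:e onto {4:c}
drop 6:e onto {5:e}
drop 7:f onto {3:a, 6:e}
drop 8:f onto {7:f}
ground layer = {0:b, 1:d}
drop-orders for the pieces not yet dropped (sum over which currently-grounded one goes next):
  1 to go: {8} 1
  2 to go: {7,8} 1
  3 to go: {3,7,8} 1  {6,7,8} 1
  4 to go: {3,6,7,8} 2  {5,6,7,8} 1
  5 to go: {3,5,6,7,8} 3  {4,5,6,7,8} 1
  6 to go: {3,4,5,6,7,8} 4
  7 to go: {1,3,4,5,6,7,8} 4  {2,3,4,5,6,7,8} 4
  if 0:b drops first: 8 orders
  if 1:d drops first: 4 orders
heap linearizations: 12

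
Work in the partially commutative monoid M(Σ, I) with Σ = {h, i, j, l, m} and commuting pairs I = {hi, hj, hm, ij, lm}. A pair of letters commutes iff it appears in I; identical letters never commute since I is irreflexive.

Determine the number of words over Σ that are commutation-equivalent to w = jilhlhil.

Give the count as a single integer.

#0=j has no predecessor
#1=i has no predecessor
#2=l depends on [0:j, 1:i]
#3=h depends on [2:l]
#4=l depends on [3:h]
#5=h depends on [4:l]
#6=i depends on [4:l]
#7=l depends on [5:h, 6:i]
sources: [0:j, 1:i]
N(rest) = Σ N(rest − s) over sources s of rest; N(one piece) = 1:
  size 1 → [7]=1
  size 2 → [5,7]=1  [6,7]=1
  size 3 → [5,6,7]=2
  size 4 → [4,5,6,7]=2
  size 5 → [3,4,5,6,7]=2
  size 6 → [2,3,4,5,6,7]=2
  first=0(j) contributes 2
  first=1(i) contributes 2
|[w]| = 4

4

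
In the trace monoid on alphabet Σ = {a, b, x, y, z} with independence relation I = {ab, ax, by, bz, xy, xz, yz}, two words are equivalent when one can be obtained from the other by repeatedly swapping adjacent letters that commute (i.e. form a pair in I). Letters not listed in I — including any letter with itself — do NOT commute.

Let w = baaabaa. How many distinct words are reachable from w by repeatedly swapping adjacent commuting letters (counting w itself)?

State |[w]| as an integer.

drop 0:b onto floor
drop 1:a onto floor
drop 2:a onto {1:a}
drop 3:a onto {2:a}
drop 4:b onto {0:b}
drop 5:a onto {3:a}
drop 6:a onto {5:a}
ground layer = {0:b, 1:a}
drop-orders for the pieces not yet dropped (sum over which currently-grounded one goes next):
  1 to go: {4} 1  {6} 1
  2 to go: {0,4} 1  {4,6} 2  {5,6} 1
  3 to go: {0,4,6} 3  {3,5,6} 1  {4,5,6} 3
  4 to go: {0,4,5,6} 6  {2,3,5,6} 1  {3,4,5,6} 4
  5 to go: {0,3,4,5,6} 10  {1,2,3,5,6} 1  {2,3,4,5,6} 5
  if 0:b drops first: 6 orders
  if 1:a drops first: 15 orders
heap linearizations: 21

21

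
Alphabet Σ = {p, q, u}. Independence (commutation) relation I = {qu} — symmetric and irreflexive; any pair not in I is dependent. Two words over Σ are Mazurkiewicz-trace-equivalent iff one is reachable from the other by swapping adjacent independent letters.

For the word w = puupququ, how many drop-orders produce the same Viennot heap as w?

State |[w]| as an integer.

piece 0:p — minimal
piece 1:u rests on {0:p}
piece 2:u rests on {1:u}
piece 3:p rests on {2:u}
piece 4:q rests on {3:p}
piece 5:u rests on {3:p}
piece 6:q rests on {4:q}
piece 7:u rests on {5:u}
minimal pieces: {0:p}
ways to finish when only these pieces remain (= sum over removing one remaining piece with nothing left below it):
  1 left: {6}→1  {7}→1
  2 left: {4,6}→1  {5,7}→1  {6,7}→2
  3 left: {4,6,7}→3  {5,6,7}→3
  4 left: {4,5,6,7}→6
  5 left: {3,4,5,6,7}→6
  6 left: {2,3,4,5,6,7}→6
  placing 0:p first → 6 extensions

6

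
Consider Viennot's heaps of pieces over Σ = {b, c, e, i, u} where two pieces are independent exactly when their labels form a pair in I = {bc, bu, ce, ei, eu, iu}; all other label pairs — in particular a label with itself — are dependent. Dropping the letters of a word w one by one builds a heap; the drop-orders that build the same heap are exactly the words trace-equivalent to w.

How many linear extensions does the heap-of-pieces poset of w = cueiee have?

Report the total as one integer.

#0=c has no predecessor
#1=u depends on [0:c]
#2=e has no predecessor
#3=i depends on [0:c]
#4=e depends on [2:e]
#5=e depends on [4:e]
sources: [0:c, 2:e]
N(rest) = Σ N(rest − s) over sources s of rest; N(one piece) = 1:
  size 1 → [1]=1  [3]=1  [5]=1
  size 2 → [1,3]=2  [1,5]=2  [3,5]=2  [4,5]=1
  size 3 → [0,1,3]=2  [1,3,5]=6  [1,4,5]=3  [2,4,5]=1  [3,4,5]=3
  size 4 → [0,1,3,5]=8  [1,2,4,5]=4  [1,3,4,5]=12  [2,3,4,5]=4
  first=0(c) contributes 20
  first=2(e) contributes 20
|[w]| = 40

40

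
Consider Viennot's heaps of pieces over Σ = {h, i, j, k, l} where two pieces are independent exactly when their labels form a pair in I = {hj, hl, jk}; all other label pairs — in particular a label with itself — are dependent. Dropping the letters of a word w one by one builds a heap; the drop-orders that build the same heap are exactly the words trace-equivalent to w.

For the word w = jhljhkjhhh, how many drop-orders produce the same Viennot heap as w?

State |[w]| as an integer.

115

#0=j has no predecessor
#1=h has no predecessor
#2=l depends on [0:j]
#3=j depends on [2:l]
#4=h depends on [1:h]
#5=k depends on [2:l, 4:h]
#6=j depends on [3:j]
#7=h depends on [5:k]
#8=h depends on [7:h]
#9=h depends on [8:h]
sources: [0:j, 1:h]
N(rest) = Σ N(rest − s) over sources s of rest; N(one piece) = 1:
  size 1 → [6]=1  [9]=1
  size 2 → [3,6]=1  [6,9]=2  [8,9]=1
  size 3 → [3,6,9]=3  [6,8,9]=3  [7,8,9]=1
  size 4 → [3,6,8,9]=6  [5,7,8,9]=1  [6,7,8,9]=4
  size 5 → [3,6,7,8,9]=10  [4,5,7,8,9]=1  [5,6,7,8,9]=5
  size 6 → [1,4,5,7,8,9]=1  [3,5,6,7,8,9]=15  [4,5,6,7,8,9]=6
  size 7 → [1,4,5,6,7,8,9]=7  [2,3,5,6,7,8,9]=15  [3,4,5,6,7,8,9]=21
  size 8 → [0,2,3,5,6,7,8,9]=15  [1,3,4,5,6,7,8,9]=28  [2,3,4,5,6,7,8,9]=36
  first=0(j) contributes 64
  first=1(h) contributes 51
|[w]| = 115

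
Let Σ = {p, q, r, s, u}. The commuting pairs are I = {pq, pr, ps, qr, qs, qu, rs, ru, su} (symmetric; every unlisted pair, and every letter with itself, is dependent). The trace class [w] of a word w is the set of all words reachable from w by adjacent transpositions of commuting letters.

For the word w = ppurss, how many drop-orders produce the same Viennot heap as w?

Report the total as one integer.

60

0(p) covers ∅
1(p) covers 0:p
2(u) covers 1:p
3(r) covers ∅
4(s) covers ∅
5(s) covers 4:s
floor of heap: 0:p, 3:r, 4:s
completions by unplaced set U, small U first (add the entries for U minus each lowest piece of U):
  |U|=1: {2}:1  {3}:1  {5}:1
  |U|=2: {1,2}:1  {2,3}:2  {2,5}:2  {3,5}:2  {4,5}:1
  |U|=3: {0,1,2}:1  {1,2,3}:3  {1,2,5}:3  {2,3,5}:6  {2,4,5}:3  {3,4,5}:3
  |U|=4: {0,1,2,3}:4  {0,1,2,5}:4  {1,2,3,5}:12  {1,2,4,5}:6  {2,3,4,5}:12
  start at 0(p): 30
  start at 3(r): 10
  start at 4(s): 20
sum over floor = 60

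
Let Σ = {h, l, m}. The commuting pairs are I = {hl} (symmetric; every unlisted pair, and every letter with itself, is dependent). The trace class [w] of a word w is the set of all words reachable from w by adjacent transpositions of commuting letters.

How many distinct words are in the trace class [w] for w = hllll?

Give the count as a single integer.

piece 0:h — minimal
piece 1:l — minimal
piece 2:l rests on {1:l}
piece 3:l rests on {2:l}
piece 4:l rests on {3:l}
minimal pieces: {0:h, 1:l}
ways to finish when only these pieces remain (= sum over removing one remaining piece with nothing left below it):
  1 left: {0}→1  {4}→1
  2 left: {0,4}→2  {3,4}→1
  3 left: {0,3,4}→3  {2,3,4}→1
  placing 0:h first → 1 extensions
  placing 1:l first → 4 extensions
total linear extensions = 5

5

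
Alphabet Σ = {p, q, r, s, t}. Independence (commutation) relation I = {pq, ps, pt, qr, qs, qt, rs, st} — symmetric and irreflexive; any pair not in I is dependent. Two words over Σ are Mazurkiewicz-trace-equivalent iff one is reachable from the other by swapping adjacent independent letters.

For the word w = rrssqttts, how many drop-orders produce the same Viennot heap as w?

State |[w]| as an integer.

#0=r has no predecessor
#1=r depends on [0:r]
#2=s has no predecessor
#3=s depends on [2:s]
#4=q has no predecessor
#5=t depends on [1:r]
#6=t depends on [5:t]
#7=t depends on [6:t]
#8=s depends on [3:s]
sources: [0:r, 2:s, 4:q]
N(rest) = Σ N(rest − s) over sources s of rest; N(one piece) = 1:
  size 1 → [4]=1  [7]=1  [8]=1
  size 2 → [3,8]=1  [4,7]=2  [4,8]=2  [6,7]=1  [7,8]=2
  size 3 → [2,3,8]=1  [3,4,8]=3  [3,7,8]=3  [4,6,7]=3  [4,7,8]=6  [5,6,7]=1  [6,7,8]=3
  size 4 → [1,5,6,7]=1  [2,3,4,8]=4  [2,3,7,8]=4  [3,4,7,8]=12  [3,6,7,8]=6  [4,5,6,7]=4  [4,6,7,8]=12  [5,6,7,8]=4
  size 5 → [0,1,5,6,7]=1  [1,4,5,6,7]=5  [1,5,6,7,8]=5  [2,3,4,7,8]=20  [2,3,6,7,8]=10  [3,4,6,7,8]=30  [3,5,6,7,8]=10  [4,5,6,7,8]=20
  size 6 → [0,1,4,5,6,7]=6  [0,1,5,6,7,8]=6  [1,3,5,6,7,8]=15  [1,4,5,6,7,8]=30  [2,3,4,6,7,8]=60  [2,3,5,6,7,8]=20  [3,4,5,6,7,8]=60
  size 7 → [0,1,3,5,6,7,8]=21  [0,1,4,5,6,7,8]=42  [1,2,3,5,6,7,8]=35  [1,3,4,5,6,7,8]=105  [2,3,4,5,6,7,8]=140
  first=0(r) contributes 280
  first=2(s) contributes 168
  first=4(q) contributes 56
|[w]| = 504

504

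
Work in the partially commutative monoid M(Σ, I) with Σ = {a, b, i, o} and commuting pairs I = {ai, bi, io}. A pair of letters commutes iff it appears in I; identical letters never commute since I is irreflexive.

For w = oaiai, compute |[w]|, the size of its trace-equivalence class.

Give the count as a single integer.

piece 0:o — minimal
piece 1:a rests on {0:o}
piece 2:i — minimal
piece 3:a rests on {1:a}
piece 4:i rests on {2:i}
minimal pieces: {0:o, 2:i}
ways to finish when only these pieces remain (= sum over removing one remaining piece with nothing left below it):
  1 left: {3}→1  {4}→1
  2 left: {1,3}→1  {2,4}→1  {3,4}→2
  3 left: {0,1,3}→1  {1,3,4}→3  {2,3,4}→3
  placing 0:o first → 6 extensions
  placing 2:i first → 4 extensions
total linear extensions = 10

10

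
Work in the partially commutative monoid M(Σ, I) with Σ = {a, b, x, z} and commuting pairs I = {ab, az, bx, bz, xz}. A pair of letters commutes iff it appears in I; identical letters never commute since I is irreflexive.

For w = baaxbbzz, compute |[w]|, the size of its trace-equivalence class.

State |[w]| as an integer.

560

drop 0:b onto floor
drop 1:a onto floor
drop 2:a onto {1:a}
drop 3:x onto {2:a}
drop 4:b onto {0:b}
drop 5:b onto {4:b}
drop 6:z onto floor
drop 7:z onto {6:z}
ground layer = {0:b, 1:a, 6:z}
drop-orders for the pieces not yet dropped (sum over which currently-grounded one goes next):
  1 to go: {3} 1  {5} 1  {7} 1
  2 to go: {2,3} 1  {3,5} 2  {3,7} 2  {4,5} 1  {5,7} 2  {6,7} 1
  3 to go: {0,4,5} 1  {1,2,3} 1  {2,3,5} 3  {2,3,7} 3  {3,4,5} 3  {3,5,7} 6  {3,6,7} 3  {4,5,7} 3  {5,6,7} 3
  4 to go: {0,3,4,5} 4  {0,4,5,7} 4  {1,2,3,5} 4  {1,2,3,7} 4  {2,3,4,5} 6  {2,3,5,7} 12  {2,3,6,7} 6  {3,4,5,7} 12  {3,5,6,7} 12  {4,5,6,7} 6
  5 to go: {0,2,3,4,5} 10  {0,3,4,5,7} 20  {0,4,5,6,7} 10  {1,2,3,4,5} 10  {1,2,3,5,7} 20  {1,2,3,6,7} 10  {2,3,4,5,7} 30  {2,3,5,6,7} 30  {3,4,5,6,7} 30
  6 to go: {0,1,2,3,4,5} 20  {0,2,3,4,5,7} 60  {0,3,4,5,6,7} 60  {1,2,3,4,5,7} 60  {1,2,3,5,6,7} 60  {2,3,4,5,6,7} 90
  if 0:b drops first: 210 orders
  if 1:a drops first: 210 orders
  if 6:z drops first: 140 orders
heap linearizations: 560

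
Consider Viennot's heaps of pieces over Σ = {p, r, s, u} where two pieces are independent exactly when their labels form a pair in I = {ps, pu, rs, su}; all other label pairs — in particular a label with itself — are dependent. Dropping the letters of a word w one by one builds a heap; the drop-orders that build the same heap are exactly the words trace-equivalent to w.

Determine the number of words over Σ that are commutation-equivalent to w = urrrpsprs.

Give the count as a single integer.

drop 0:u onto floor
drop 1:r onto {0:u}
drop 2:r onto {1:r}
drop 3:r onto {2:r}
drop 4:p onto {3:r}
drop 5:s onto floor
drop 6:p onto {4:p}
drop 7:r onto {6:p}
drop 8:s onto {5:s}
ground layer = {0:u, 5:s}
drop-orders for the pieces not yet dropped (sum over which currently-grounded one goes next):
  1 to go: {7} 1  {8} 1
  2 to go: {5,8} 1  {6,7} 1  {7,8} 2
  3 to go: {4,6,7} 1  {5,7,8} 3  {6,7,8} 3
  4 to go: {3,4,6,7} 1  {4,6,7,8} 4  {5,6,7,8} 6
  5 to go: {2,3,4,6,7} 1  {3,4,6,7,8} 5  {4,5,6,7,8} 10
  6 to go: {1,2,3,4,6,7} 1  {2,3,4,6,7,8} 6  {3,4,5,6,7,8} 15
  7 to go: {0,1,2,3,4,6,7} 1  {1,2,3,4,6,7,8} 7  {2,3,4,5,6,7,8} 21
  if 0:u drops first: 28 orders
  if 5:s drops first: 8 orders
heap linearizations: 36

36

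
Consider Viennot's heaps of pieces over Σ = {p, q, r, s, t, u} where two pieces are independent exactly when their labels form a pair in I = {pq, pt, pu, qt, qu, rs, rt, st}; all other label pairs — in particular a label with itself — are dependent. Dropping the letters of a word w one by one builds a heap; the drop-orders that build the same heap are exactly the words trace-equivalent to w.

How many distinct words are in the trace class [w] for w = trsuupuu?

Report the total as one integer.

piece 0:t — minimal
piece 1:r — minimal
piece 2:s — minimal
piece 3:u rests on {0:t, 1:r, 2:s}
piece 4:u rests on {3:u}
piece 5:p rests on {1:r, 2:s}
piece 6:u rests on {4:u}
piece 7:u rests on {6:u}
minimal pieces: {0:t, 1:r, 2:s}
ways to finish when only these pieces remain (= sum over removing one remaining piece with nothing left below it):
  1 left: {5}→1  {7}→1
  2 left: {5,7}→2  {6,7}→1
  3 left: {4,6,7}→1  {5,6,7}→3
  4 left: {3,4,6,7}→1  {4,5,6,7}→4
  5 left: {0,3,4,6,7}→1  {3,4,5,6,7}→5
  6 left: {0,3,4,5,6,7}→6  {1,3,4,5,6,7}→5  {2,3,4,5,6,7}→5
  placing 0:t first → 10 extensions
  placing 1:r first → 11 extensions
  placing 2:s first → 11 extensions
total linear extensions = 32

32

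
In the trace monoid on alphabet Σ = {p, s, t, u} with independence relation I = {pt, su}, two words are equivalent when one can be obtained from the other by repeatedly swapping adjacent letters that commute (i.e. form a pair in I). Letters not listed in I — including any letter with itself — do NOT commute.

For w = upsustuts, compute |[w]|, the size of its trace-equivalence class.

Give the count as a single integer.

piece 0:u — minimal
piece 1:p rests on {0:u}
piece 2:s rests on {1:p}
piece 3:u rests on {1:p}
piece 4:s rests on {2:s}
piece 5:t rests on {3:u, 4:s}
piece 6:u rests on {5:t}
piece 7:t rests on {6:u}
piece 8:s rests on {7:t}
minimal pieces: {0:u}
ways to finish when only these pieces remain (= sum over removing one remaining piece with nothing left below it):
  1 left: {8}→1
  2 left: {7,8}→1
  3 left: {6,7,8}→1
  4 left: {5,6,7,8}→1
  5 left: {3,5,6,7,8}→1  {4,5,6,7,8}→1
  6 left: {2,4,5,6,7,8}→1  {3,4,5,6,7,8}→2
  7 left: {2,3,4,5,6,7,8}→3
  placing 0:u first → 3 extensions

3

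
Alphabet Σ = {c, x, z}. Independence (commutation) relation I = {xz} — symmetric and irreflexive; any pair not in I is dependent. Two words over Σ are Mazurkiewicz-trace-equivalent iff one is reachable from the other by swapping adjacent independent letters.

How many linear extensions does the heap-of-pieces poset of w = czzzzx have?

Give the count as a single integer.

drop 0:c onto floor
drop 1:z onto {0:c}
drop 2:z onto {1:z}
drop 3:z onto {2:z}
drop 4:z onto {3:z}
drop 5:x onto {0:c}
ground layer = {0:c}
drop-orders for the pieces not yet dropped (sum over which currently-grounded one goes next):
  1 to go: {4} 1  {5} 1
  2 to go: {3,4} 1  {4,5} 2
  3 to go: {2,3,4} 1  {3,4,5} 3
  4 to go: {1,2,3,4} 1  {2,3,4,5} 4
  if 0:c drops first: 5 orders

5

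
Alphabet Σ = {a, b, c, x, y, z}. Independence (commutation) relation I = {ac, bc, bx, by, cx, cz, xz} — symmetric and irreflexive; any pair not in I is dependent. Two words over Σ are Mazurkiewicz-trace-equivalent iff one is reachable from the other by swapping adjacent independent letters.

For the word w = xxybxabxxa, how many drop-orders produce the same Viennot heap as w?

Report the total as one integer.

#0=x has no predecessor
#1=x depends on [0:x]
#2=y depends on [1:x]
#3=b has no predecessor
#4=x depends on [2:y]
#5=a depends on [3:b, 4:x]
#6=b depends on [5:a]
#7=x depends on [5:a]
#8=x depends on [7:x]
#9=a depends on [6:b, 8:x]
sources: [0:x, 3:b]
N(rest) = Σ N(rest − s) over sources s of rest; N(one piece) = 1:
  size 1 → [9]=1
  size 2 → [6,9]=1  [8,9]=1
  size 3 → [6,8,9]=2  [7,8,9]=1
  size 4 → [6,7,8,9]=3
  size 5 → [5,6,7,8,9]=3
  size 6 → [3,5,6,7,8,9]=3  [4,5,6,7,8,9]=3
  size 7 → [2,4,5,6,7,8,9]=3  [3,4,5,6,7,8,9]=6
  size 8 → [1,2,4,5,6,7,8,9]=3  [2,3,4,5,6,7,8,9]=9
  first=0(x) contributes 12
  first=3(b) contributes 3
|[w]| = 15

15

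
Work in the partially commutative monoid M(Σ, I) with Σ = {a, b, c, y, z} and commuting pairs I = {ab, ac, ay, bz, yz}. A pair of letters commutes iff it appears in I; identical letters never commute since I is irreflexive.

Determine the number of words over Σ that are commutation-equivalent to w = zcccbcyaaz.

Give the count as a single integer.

piece 0:z — minimal
piece 1:c rests on {0:z}
piece 2:c rests on {1:c}
piece 3:c rests on {2:c}
piece 4:b rests on {3:c}
piece 5:c rests on {4:b}
piece 6:y rests on {5:c}
piece 7:a rests on {0:z}
piece 8:a rests on {7:a}
piece 9:z rests on {5:c, 8:a}
minimal pieces: {0:z}
ways to finish when only these pieces remain (= sum over removing one remaining piece with nothing left below it):
  1 left: {6}→1  {9}→1
  2 left: {6,9}→2  {8,9}→1
  3 left: {5,6,9}→2  {6,8,9}→3  {7,8,9}→1
  4 left: {4,5,6,9}→2  {5,6,8,9}→5  {6,7,8,9}→4
  5 left: {3,4,5,6,9}→2  {4,5,6,8,9}→7  {5,6,7,8,9}→9
  6 left: {2,3,4,5,6,9}→2  {3,4,5,6,8,9}→9  {4,5,6,7,8,9}→16
  7 left: {1,2,3,4,5,6,9}→2  {2,3,4,5,6,8,9}→11  {3,4,5,6,7,8,9}→25
  8 left: {1,2,3,4,5,6,8,9}→13  {2,3,4,5,6,7,8,9}→36
  placing 0:z first → 49 extensions

49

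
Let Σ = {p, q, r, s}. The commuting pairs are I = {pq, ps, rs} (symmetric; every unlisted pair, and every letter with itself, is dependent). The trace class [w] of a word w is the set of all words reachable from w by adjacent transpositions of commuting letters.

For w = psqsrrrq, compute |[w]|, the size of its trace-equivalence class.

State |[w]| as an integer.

13

#0=p has no predecessor
#1=s has no predecessor
#2=q depends on [1:s]
#3=s depends on [2:q]
#4=r depends on [0:p, 2:q]
#5=r depends on [4:r]
#6=r depends on [5:r]
#7=q depends on [3:s, 6:r]
sources: [0:p, 1:s]
N(rest) = Σ N(rest − s) over sources s of rest; N(one piece) = 1:
  size 1 → [7]=1
  size 2 → [3,7]=1  [6,7]=1
  size 3 → [3,6,7]=2  [5,6,7]=1
  size 4 → [3,5,6,7]=3  [4,5,6,7]=1
  size 5 → [0,4,5,6,7]=1  [3,4,5,6,7]=4
  size 6 → [0,3,4,5,6,7]=5  [2,3,4,5,6,7]=4
  first=0(p) contributes 4
  first=1(s) contributes 9
|[w]| = 13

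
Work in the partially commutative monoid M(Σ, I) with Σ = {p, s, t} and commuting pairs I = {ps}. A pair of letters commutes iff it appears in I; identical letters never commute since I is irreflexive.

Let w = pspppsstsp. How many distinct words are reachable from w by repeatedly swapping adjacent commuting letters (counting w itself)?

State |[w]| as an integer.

piece 0:p — minimal
piece 1:s — minimal
piece 2:p rests on {0:p}
piece 3:p rests on {2:p}
piece 4:p rests on {3:p}
piece 5:s rests on {1:s}
piece 6:s rests on {5:s}
piece 7:t rests on {4:p, 6:s}
piece 8:s rests on {7:t}
piece 9:p rests on {7:t}
minimal pieces: {0:p, 1:s}
ways to finish when only these pieces remain (= sum over removing one remaining piece with nothing left below it):
  1 left: {8}→1  {9}→1
  2 left: {8,9}→2
  3 left: {7,8,9}→2
  4 left: {4,7,8,9}→2  {6,7,8,9}→2
  5 left: {3,4,7,8,9}→2  {4,6,7,8,9}→4  {5,6,7,8,9}→2
  6 left: {1,5,6,7,8,9}→2  {2,3,4,7,8,9}→2  {3,4,6,7,8,9}→6  {4,5,6,7,8,9}→6
  7 left: {0,2,3,4,7,8,9}→2  {1,4,5,6,7,8,9}→8  {2,3,4,6,7,8,9}→8  {3,4,5,6,7,8,9}→12
  8 left: {0,2,3,4,6,7,8,9}→10  {1,3,4,5,6,7,8,9}→20  {2,3,4,5,6,7,8,9}→20
  placing 0:p first → 40 extensions
  placing 1:s first → 30 extensions
total linear extensions = 70

70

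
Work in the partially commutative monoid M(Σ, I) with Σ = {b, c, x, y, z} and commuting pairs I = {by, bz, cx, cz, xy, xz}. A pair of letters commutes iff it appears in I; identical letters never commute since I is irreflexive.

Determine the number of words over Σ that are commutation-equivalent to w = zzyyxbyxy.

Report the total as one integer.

84

#0=z has no predecessor
#1=z depends on [0:z]
#2=y depends on [1:z]
#3=y depends on [2:y]
#4=x has no predecessor
#5=b depends on [4:x]
#6=y depends on [3:y]
#7=x depends on [5:b]
#8=y depends on [6:y]
sources: [0:z, 4:x]
N(rest) = Σ N(rest − s) over sources s of rest; N(one piece) = 1:
  size 1 → [7]=1  [8]=1
  size 2 → [5,7]=1  [6,8]=1  [7,8]=2
  size 3 → [3,6,8]=1  [4,5,7]=1  [5,7,8]=3  [6,7,8]=3
  size 4 → [2,3,6,8]=1  [3,6,7,8]=4  [4,5,7,8]=4  [5,6,7,8]=6
  size 5 → [1,2,3,6,8]=1  [2,3,6,7,8]=5  [3,5,6,7,8]=10  [4,5,6,7,8]=10
  size 6 → [0,1,2,3,6,8]=1  [1,2,3,6,7,8]=6  [2,3,5,6,7,8]=15  [3,4,5,6,7,8]=20
  size 7 → [0,1,2,3,6,7,8]=7  [1,2,3,5,6,7,8]=21  [2,3,4,5,6,7,8]=35
  first=0(z) contributes 56
  first=4(x) contributes 28
|[w]| = 84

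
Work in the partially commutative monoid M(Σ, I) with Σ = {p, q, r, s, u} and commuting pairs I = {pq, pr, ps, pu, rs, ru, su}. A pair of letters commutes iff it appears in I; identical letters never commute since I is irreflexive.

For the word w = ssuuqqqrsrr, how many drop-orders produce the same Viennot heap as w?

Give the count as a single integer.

24

drop 0:s onto floor
drop 1:s onto {0:s}
drop 2:u onto floor
drop 3:u onto {2:u}
drop 4:q onto {1:s, 3:u}
drop 5:q onto {4:q}
drop 6:q onto {5:q}
drop 7:r onto {6:q}
drop 8:s onto {6:q}
drop 9:r onto {7:r}
drop 10:r onto {9:r}
ground layer = {0:s, 2:u}
drop-orders for the pieces not yet dropped (sum over which currently-grounded one goes next):
  1 to go: {8} 1  {10} 1
  2 to go: {8,10} 2  {9,10} 1
  3 to go: {7,9,10} 1  {8,9,10} 3
  4 to go: {7,8,9,10} 4
  5 to go: {6,7,8,9,10} 4
  6 to go: {5,6,7,8,9,10} 4
  7 to go: {4,5,6,7,8,9,10} 4
  8 to go: {1,4,5,6,7,8,9,10} 4  {3,4,5,6,7,8,9,10} 4
  9 to go: {0,1,4,5,6,7,8,9,10} 4  {1,3,4,5,6,7,8,9,10} 8  {2,3,4,5,6,7,8,9,10} 4
  if 0:s drops first: 12 orders
  if 2:u drops first: 12 orders
heap linearizations: 24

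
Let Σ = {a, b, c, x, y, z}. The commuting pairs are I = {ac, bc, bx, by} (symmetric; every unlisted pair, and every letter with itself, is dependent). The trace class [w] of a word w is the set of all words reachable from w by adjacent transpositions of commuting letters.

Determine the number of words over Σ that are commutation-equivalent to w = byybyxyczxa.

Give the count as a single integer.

28

piece 0:b — minimal
piece 1:y — minimal
piece 2:y rests on {1:y}
piece 3:b rests on {0:b}
piece 4:y rests on {2:y}
piece 5:x rests on {4:y}
piece 6:y rests on {5:x}
piece 7:c rests on {6:y}
piece 8:z rests on {3:b, 7:c}
piece 9:x rests on {8:z}
piece 10:a rests on {9:x}
minimal pieces: {0:b, 1:y}
ways to finish when only these pieces remain (= sum over removing one remaining piece with nothing left below it):
  1 left: {10}→1
  2 left: {9,10}→1
  3 left: {8,9,10}→1
  4 left: {3,8,9,10}→1  {7,8,9,10}→1
  5 left: {0,3,8,9,10}→1  {3,7,8,9,10}→2  {6,7,8,9,10}→1
  6 left: {0,3,7,8,9,10}→3  {3,6,7,8,9,10}→3  {5,6,7,8,9,10}→1
  7 left: {0,3,6,7,8,9,10}→6  {3,5,6,7,8,9,10}→4  {4,5,6,7,8,9,10}→1
  8 left: {0,3,5,6,7,8,9,10}→10  {2,4,5,6,7,8,9,10}→1  {3,4,5,6,7,8,9,10}→5
  9 left: {0,3,4,5,6,7,8,9,10}→15  {1,2,4,5,6,7,8,9,10}→1  {2,3,4,5,6,7,8,9,10}→6
  placing 0:b first → 7 extensions
  placing 1:y first → 21 extensions
total linear extensions = 28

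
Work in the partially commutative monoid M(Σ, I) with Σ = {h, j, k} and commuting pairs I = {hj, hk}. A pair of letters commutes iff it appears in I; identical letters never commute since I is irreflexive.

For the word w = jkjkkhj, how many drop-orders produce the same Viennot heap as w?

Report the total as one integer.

7

0(j) covers ∅
1(k) covers 0:j
2(j) covers 1:k
3(k) covers 2:j
4(k) covers 3:k
5(h) covers ∅
6(j) covers 4:k
floor of heap: 0:j, 5:h
completions by unplaced set U, small U first (add the entries for U minus each lowest piece of U):
  |U|=1: {5}:1  {6}:1
  |U|=2: {4,6}:1  {5,6}:2
  |U|=3: {3,4,6}:1  {4,5,6}:3
  |U|=4: {2,3,4,6}:1  {3,4,5,6}:4
  |U|=5: {1,2,3,4,6}:1  {2,3,4,5,6}:5
  start at 0(j): 6
  start at 5(h): 1
sum over floor = 7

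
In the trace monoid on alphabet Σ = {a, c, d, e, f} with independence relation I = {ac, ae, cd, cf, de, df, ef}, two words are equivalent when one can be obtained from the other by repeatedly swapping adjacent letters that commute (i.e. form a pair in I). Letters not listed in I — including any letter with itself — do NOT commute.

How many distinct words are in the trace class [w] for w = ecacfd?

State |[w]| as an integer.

40

#0=e has no predecessor
#1=c depends on [0:e]
#2=a has no predecessor
#3=c depends on [1:c]
#4=f depends on [2:a]
#5=d depends on [2:a]
sources: [0:e, 2:a]
N(rest) = Σ N(rest − s) over sources s of rest; N(one piece) = 1:
  size 1 → [3]=1  [4]=1  [5]=1
  size 2 → [1,3]=1  [3,4]=2  [3,5]=2  [4,5]=2
  size 3 → [0,1,3]=1  [1,3,4]=3  [1,3,5]=3  [2,4,5]=2  [3,4,5]=6
  size 4 → [0,1,3,4]=4  [0,1,3,5]=4  [1,3,4,5]=12  [2,3,4,5]=8
  first=0(e) contributes 20
  first=2(a) contributes 20
|[w]| = 40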